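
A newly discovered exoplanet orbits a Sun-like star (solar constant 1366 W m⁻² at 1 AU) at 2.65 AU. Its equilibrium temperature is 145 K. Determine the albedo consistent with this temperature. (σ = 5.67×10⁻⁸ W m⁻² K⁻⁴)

A ≈ 0.48

Flux at 2.65 AU: S = 1366/2.65² = 195 W m⁻².
From T_eq⁴ = S(1−A)/(4σ): 1−A = 4σT_eq⁴/S.
1−A = 4 × 5.67×10⁻⁸ × (145)⁴ / 195 = 0.515.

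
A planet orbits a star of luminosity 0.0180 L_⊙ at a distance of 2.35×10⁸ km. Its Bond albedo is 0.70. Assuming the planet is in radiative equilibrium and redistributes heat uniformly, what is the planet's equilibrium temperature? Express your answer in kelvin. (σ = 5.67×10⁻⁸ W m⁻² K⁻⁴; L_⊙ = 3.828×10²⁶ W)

T_eq ≈ 60.2 K

d = 2.35×10⁸ km = 2.35×10¹¹ m.
L = 0.0180 × 3.828×10²⁶ = 6.89×10²⁴ W.
Flux: S = L/(4πd²) = 6.89×10²⁴/(4π×(2.35×10¹¹)²) = 9.93 W m⁻².
Energy balance: absorbed = emitted ⇒ πR²·S(1−A) = 4πR²·σT_eq⁴, so T_eq⁴ = S(1−A)/(4σ).
T_eq = [9.93 × 0.30 / (4 × 5.67×10⁻⁸)]^(1/4) = (1.31×10⁷)^(1/4) = 60.2 K.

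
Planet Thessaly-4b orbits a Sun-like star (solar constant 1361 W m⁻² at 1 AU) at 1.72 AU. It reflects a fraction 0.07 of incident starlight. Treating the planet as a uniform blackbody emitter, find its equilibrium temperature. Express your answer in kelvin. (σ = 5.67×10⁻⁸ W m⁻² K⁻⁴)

T_eq ≈ 208 K

Flux at 1.72 AU: S = 1361/1.72² = 460 W m⁻².
Energy balance: absorbed = emitted ⇒ πR²·S(1−A) = 4πR²·σT_eq⁴, so T_eq⁴ = S(1−A)/(4σ).
T_eq = [460 × 0.93 / (4 × 5.67×10⁻⁸)]^(1/4) = (1.89×10⁹)^(1/4) = 208 K.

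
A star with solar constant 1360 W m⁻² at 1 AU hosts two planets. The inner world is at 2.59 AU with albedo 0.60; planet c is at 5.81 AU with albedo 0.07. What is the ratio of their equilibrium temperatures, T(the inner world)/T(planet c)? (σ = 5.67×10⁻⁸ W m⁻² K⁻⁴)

T_eq = [S₀(1−A)/(4σd²)]^(1/4), so T ∝ (1−A)^(1/4) / √d.
T₁ = [1360×0.40/(4×5.67×10⁻⁸×2.59²)]^(1/4) = 137.51 K.
T₂ = [1360×0.93/(4×5.67×10⁻⁸×5.81²)]^(1/4) = 113.37 K.

T₁/T₂ ≈ 1.213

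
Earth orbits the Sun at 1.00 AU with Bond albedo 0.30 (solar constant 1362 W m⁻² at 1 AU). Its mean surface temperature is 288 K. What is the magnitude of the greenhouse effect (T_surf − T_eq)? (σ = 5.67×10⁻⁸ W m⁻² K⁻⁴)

S = 1362/1.00² = 1362 W m⁻².
T_eq = [S(1−A)/(4σ)]^(1/4) = [1362×0.70/(4×5.67×10⁻⁸)]^(1/4) = 254.6 K.
ΔT = T_surf − T_eq = 288 − 254.6.

ΔT ≈ 33.4 K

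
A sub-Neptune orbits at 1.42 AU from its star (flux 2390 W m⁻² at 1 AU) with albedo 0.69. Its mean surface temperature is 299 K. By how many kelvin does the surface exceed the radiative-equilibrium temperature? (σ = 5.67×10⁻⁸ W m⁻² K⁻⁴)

ΔT ≈ 98.4 K

S = 2390/1.42² = 1185 W m⁻².
T_eq = [S(1−A)/(4σ)]^(1/4) = [1185×0.31/(4×5.67×10⁻⁸)]^(1/4) = 200.6 K.
ΔT = T_surf − T_eq = 299 − 200.6.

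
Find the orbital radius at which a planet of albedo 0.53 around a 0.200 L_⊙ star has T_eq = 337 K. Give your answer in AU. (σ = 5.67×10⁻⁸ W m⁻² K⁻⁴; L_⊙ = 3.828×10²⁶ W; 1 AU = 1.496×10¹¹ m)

L = 0.200 × 3.828×10²⁶ = 7.66×10²⁵ W.
From T_eq⁴ = L(1−A)/(16πσd²): d = √[L(1−A)/(16πσT_eq⁴)].
d = √[7.66×10²⁵ × 0.47 / (16π × 5.67×10⁻⁸ × (337)⁴)] = 3.13×10¹⁰ m = 0.209 AU.

d ≈ 0.209 AU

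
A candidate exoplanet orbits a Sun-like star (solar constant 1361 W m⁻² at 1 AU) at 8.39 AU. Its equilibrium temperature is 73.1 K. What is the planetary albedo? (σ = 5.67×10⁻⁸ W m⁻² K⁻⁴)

Flux at 8.39 AU: S = 1361/8.39² = 19.3 W m⁻².
From T_eq⁴ = S(1−A)/(4σ): 1−A = 4σT_eq⁴/S.
1−A = 4 × 5.67×10⁻⁸ × (73.1)⁴ / 19.3 = 0.335.

A ≈ 0.67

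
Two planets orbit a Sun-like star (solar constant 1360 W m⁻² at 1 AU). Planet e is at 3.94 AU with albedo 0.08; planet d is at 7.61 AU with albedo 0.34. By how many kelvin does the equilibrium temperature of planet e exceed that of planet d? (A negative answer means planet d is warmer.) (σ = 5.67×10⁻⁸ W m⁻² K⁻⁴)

ΔT ≈ 46.4 K

T_eq = [S₀(1−A)/(4σd²)]^(1/4), so T ∝ (1−A)^(1/4) / √d.
T₁ = [1360×0.92/(4×5.67×10⁻⁸×3.94²)]^(1/4) = 137.30 K.
T₂ = [1360×0.66/(4×5.67×10⁻⁸×7.61²)]^(1/4) = 90.92 K.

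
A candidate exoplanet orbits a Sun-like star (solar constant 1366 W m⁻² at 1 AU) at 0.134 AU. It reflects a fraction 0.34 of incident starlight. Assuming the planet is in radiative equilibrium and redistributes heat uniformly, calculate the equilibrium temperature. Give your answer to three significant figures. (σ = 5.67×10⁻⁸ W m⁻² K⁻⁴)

Flux at 0.134 AU: S = 1366/0.134² = 7.61×10⁴ W m⁻².
Energy balance: absorbed = emitted ⇒ πR²·S(1−A) = 4πR²·σT_eq⁴, so T_eq⁴ = S(1−A)/(4σ).
T_eq = [7.61×10⁴ × 0.66 / (4 × 5.67×10⁻⁸)]^(1/4) = (2.21×10¹¹)^(1/4) = 686 K.

T_eq ≈ 686 K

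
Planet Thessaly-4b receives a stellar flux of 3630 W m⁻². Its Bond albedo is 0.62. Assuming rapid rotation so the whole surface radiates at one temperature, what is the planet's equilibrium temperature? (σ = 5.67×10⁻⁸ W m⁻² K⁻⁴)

Energy balance: absorbed = emitted ⇒ πR²·S(1−A) = 4πR²·σT_eq⁴, so T_eq⁴ = S(1−A)/(4σ).
T_eq = [3630 × 0.38 / (4 × 5.67×10⁻⁸)]^(1/4) = (6.08×10⁹)^(1/4) = 279 K.

T_eq ≈ 279 K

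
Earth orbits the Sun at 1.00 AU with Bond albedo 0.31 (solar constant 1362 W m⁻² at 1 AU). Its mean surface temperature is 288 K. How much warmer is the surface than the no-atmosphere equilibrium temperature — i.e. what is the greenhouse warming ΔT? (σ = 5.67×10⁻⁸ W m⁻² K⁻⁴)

S = 1362/1.00² = 1362 W m⁻².
T_eq = [S(1−A)/(4σ)]^(1/4) = [1362×0.69/(4×5.67×10⁻⁸)]^(1/4) = 253.7 K.
ΔT = T_surf − T_eq = 288 − 253.7.

ΔT ≈ 34.3 K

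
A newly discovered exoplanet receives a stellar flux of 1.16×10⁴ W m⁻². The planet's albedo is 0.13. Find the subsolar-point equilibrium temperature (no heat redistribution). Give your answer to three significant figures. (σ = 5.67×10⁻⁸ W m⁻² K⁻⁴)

At the subsolar point the surface absorbs S(1−A) and emits σT⁴ per unit area — no factor of 4, since only the local patch is in balance.
T = [1.16×10⁴ × 0.87 / 5.67×10⁻⁸]^(1/4) = (1.78×10¹¹)^(1/4) = 650 K.

T_ss ≈ 650 K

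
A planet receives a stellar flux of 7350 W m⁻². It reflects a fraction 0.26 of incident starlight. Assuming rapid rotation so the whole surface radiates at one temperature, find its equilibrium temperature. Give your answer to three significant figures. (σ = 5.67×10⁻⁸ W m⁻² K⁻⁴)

Energy balance: absorbed = emitted ⇒ πR²·S(1−A) = 4πR²·σT_eq⁴, so T_eq⁴ = S(1−A)/(4σ).
T_eq = [7350 × 0.74 / (4 × 5.67×10⁻⁸)]^(1/4) = (2.40×10¹⁰)^(1/4) = 394 K.

T_eq ≈ 394 K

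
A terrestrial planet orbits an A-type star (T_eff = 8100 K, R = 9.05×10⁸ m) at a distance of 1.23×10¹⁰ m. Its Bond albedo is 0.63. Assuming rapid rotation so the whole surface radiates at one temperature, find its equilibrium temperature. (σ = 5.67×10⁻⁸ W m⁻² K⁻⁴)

T_eq ≈ 1210 K

L = 4πR_⋆²σT_⋆⁴ = 4π(9.05×10⁸)² × 5.67×10⁻⁸ × (8100)⁴ = 2.51×10²⁷ W.
S = L/(4πd²) = 1.32×10⁶ W m⁻².
Energy balance: absorbed = emitted ⇒ πR²·S(1−A) = 4πR²·σT_eq⁴, so T_eq⁴ = S(1−A)/(4σ).
T_eq = [1.32×10⁶ × 0.37 / (4 × 5.67×10⁻⁸)]^(1/4) = (2.16×10¹²)^(1/4) = 1210 K.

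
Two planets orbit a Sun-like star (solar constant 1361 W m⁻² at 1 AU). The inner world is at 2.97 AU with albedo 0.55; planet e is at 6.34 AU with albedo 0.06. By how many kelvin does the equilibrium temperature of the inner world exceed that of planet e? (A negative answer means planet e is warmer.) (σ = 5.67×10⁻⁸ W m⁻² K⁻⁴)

T_eq = [S₀(1−A)/(4σd²)]^(1/4), so T ∝ (1−A)^(1/4) / √d.
T₁ = [1361×0.45/(4×5.67×10⁻⁸×2.97²)]^(1/4) = 132.28 K.
T₂ = [1361×0.94/(4×5.67×10⁻⁸×6.34²)]^(1/4) = 108.84 K.

ΔT ≈ 23.4 K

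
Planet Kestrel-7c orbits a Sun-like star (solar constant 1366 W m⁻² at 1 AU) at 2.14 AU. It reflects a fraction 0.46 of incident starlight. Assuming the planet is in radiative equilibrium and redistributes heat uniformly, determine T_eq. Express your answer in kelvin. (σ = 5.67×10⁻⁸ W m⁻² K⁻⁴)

T_eq ≈ 163 K

Flux at 2.14 AU: S = 1366/2.14² = 298 W m⁻².
Energy balance: absorbed = emitted ⇒ πR²·S(1−A) = 4πR²·σT_eq⁴, so T_eq⁴ = S(1−A)/(4σ).
T_eq = [298 × 0.54 / (4 × 5.67×10⁻⁸)]^(1/4) = (7.10×10⁸)^(1/4) = 163 K.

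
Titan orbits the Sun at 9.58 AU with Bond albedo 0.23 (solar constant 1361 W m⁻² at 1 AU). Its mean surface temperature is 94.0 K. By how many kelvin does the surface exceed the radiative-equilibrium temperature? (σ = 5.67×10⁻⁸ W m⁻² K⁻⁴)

S = 1361/9.58² = 14.83 W m⁻².
T_eq = [S(1−A)/(4σ)]^(1/4) = [14.83×0.77/(4×5.67×10⁻⁸)]^(1/4) = 84.2 K.
ΔT = T_surf − T_eq = 94 − 84.2.

ΔT ≈ 9.8 K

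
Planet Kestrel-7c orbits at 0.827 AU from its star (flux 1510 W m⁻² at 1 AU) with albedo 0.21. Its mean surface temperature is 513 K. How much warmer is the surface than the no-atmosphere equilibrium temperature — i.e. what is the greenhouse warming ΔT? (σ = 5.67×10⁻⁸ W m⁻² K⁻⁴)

ΔT ≈ 216.9 K

S = 1510/0.827² = 2208 W m⁻².
T_eq = [S(1−A)/(4σ)]^(1/4) = [2208×0.79/(4×5.67×10⁻⁸)]^(1/4) = 296.1 K.
ΔT = T_surf − T_eq = 513 − 296.1.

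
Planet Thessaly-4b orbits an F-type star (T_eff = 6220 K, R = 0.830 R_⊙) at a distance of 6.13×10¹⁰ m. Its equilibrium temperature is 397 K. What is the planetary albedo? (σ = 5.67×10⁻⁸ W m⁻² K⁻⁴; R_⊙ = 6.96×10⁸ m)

R_⋆ = 0.830 × 6.96×10⁸ = 5.78×10⁸ m.
L = 4πR_⋆²σT_⋆⁴ = 4π(5.78×10⁸)² × 5.67×10⁻⁸ × (6220)⁴ = 3.56×10²⁶ W.
S = L/(4πd²) = 7540 W m⁻².
From T_eq⁴ = S(1−A)/(4σ): 1−A = 4σT_eq⁴/S.
1−A = 4 × 5.67×10⁻⁸ × (397)⁴ / 7540 = 0.747.

A ≈ 0.25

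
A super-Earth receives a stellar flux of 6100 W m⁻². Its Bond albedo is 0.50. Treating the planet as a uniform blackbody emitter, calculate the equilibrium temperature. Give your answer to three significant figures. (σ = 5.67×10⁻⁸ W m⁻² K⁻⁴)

Energy balance: absorbed = emitted ⇒ πR²·S(1−A) = 4πR²·σT_eq⁴, so T_eq⁴ = S(1−A)/(4σ).
T_eq = [6100 × 0.50 / (4 × 5.67×10⁻⁸)]^(1/4) = (1.34×10¹⁰)^(1/4) = 341 K.

T_eq ≈ 341 K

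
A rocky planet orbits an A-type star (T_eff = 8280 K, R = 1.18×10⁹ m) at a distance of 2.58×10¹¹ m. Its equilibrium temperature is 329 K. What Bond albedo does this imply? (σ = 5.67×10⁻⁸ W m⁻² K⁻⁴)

L = 4πR_⋆²σT_⋆⁴ = 4π(1.18×10⁹)² × 5.67×10⁻⁸ × (8280)⁴ = 4.66×10²⁷ W.
S = L/(4πd²) = 5570 W m⁻².
From T_eq⁴ = S(1−A)/(4σ): 1−A = 4σT_eq⁴/S.
1−A = 4 × 5.67×10⁻⁸ × (329)⁴ / 5570 = 0.477.

A ≈ 0.52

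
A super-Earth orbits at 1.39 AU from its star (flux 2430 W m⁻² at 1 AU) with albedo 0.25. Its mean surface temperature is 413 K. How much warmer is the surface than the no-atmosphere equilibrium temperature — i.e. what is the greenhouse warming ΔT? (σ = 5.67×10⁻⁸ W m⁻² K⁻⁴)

ΔT ≈ 159.0 K

S = 2430/1.39² = 1258 W m⁻².
T_eq = [S(1−A)/(4σ)]^(1/4) = [1258×0.75/(4×5.67×10⁻⁸)]^(1/4) = 254.0 K.
ΔT = T_surf − T_eq = 413 − 254.0.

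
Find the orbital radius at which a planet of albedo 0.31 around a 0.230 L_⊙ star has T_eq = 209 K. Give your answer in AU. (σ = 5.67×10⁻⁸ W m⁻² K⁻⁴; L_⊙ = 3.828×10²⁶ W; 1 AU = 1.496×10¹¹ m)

d ≈ 0.707 AU

L = 0.230 × 3.828×10²⁶ = 8.80×10²⁵ W.
From T_eq⁴ = L(1−A)/(16πσd²): d = √[L(1−A)/(16πσT_eq⁴)].
d = √[8.80×10²⁵ × 0.69 / (16π × 5.67×10⁻⁸ × (209)⁴)] = 1.06×10¹¹ m = 0.707 AU.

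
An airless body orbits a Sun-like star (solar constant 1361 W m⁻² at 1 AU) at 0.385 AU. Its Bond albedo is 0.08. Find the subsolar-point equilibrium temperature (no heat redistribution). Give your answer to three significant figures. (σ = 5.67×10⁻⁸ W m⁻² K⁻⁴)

Flux at 0.385 AU: S = 1361/0.385² = 9180 W m⁻².
At the subsolar point the surface absorbs S(1−A) and emits σT⁴ per unit area — no factor of 4, since only the local patch is in balance.
T = [9180 × 0.92 / 5.67×10⁻⁸]^(1/4) = (1.49×10¹¹)^(1/4) = 621 K.

T_ss ≈ 621 K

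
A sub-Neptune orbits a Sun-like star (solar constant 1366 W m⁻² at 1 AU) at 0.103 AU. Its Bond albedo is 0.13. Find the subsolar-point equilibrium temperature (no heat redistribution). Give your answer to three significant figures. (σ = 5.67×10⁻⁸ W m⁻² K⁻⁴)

T_ss ≈ 1190 K

Flux at 0.103 AU: S = 1366/0.103² = 1.29×10⁵ W m⁻².
At the subsolar point the surface absorbs S(1−A) and emits σT⁴ per unit area — no factor of 4, since only the local patch is in balance.
T = [1.29×10⁵ × 0.87 / 5.67×10⁻⁸]^(1/4) = (1.98×10¹²)^(1/4) = 1190 K.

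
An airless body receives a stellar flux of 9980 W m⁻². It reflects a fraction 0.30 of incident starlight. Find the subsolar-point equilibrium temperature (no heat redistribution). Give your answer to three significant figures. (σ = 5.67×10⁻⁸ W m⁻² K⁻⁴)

T_ss ≈ 592 K

At the subsolar point the surface absorbs S(1−A) and emits σT⁴ per unit area — no factor of 4, since only the local patch is in balance.
T = [9980 × 0.70 / 5.67×10⁻⁸]^(1/4) = (1.23×10¹¹)^(1/4) = 592 K.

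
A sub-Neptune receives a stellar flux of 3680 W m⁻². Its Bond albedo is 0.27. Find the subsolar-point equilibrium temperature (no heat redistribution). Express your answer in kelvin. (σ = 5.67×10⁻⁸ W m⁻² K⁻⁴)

At the subsolar point the surface absorbs S(1−A) and emits σT⁴ per unit area — no factor of 4, since only the local patch is in balance.
T = [3680 × 0.73 / 5.67×10⁻⁸]^(1/4) = (4.74×10¹⁰)^(1/4) = 467 K.

T_ss ≈ 467 K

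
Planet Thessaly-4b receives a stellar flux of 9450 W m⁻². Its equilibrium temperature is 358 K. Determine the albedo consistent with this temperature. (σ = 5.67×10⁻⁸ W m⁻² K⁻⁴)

From T_eq⁴ = S(1−A)/(4σ): 1−A = 4σT_eq⁴/S.
1−A = 4 × 5.67×10⁻⁸ × (358)⁴ / 9450 = 0.394.

A ≈ 0.61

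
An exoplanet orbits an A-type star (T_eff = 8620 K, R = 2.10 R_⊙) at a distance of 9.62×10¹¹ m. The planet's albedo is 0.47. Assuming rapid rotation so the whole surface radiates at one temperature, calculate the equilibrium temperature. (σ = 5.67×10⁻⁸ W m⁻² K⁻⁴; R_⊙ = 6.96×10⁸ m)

R_⋆ = 2.10 × 6.96×10⁸ = 1.46×10⁹ m.
L = 4πR_⋆²σT_⋆⁴ = 4π(1.46×10⁹)² × 5.67×10⁻⁸ × (8620)⁴ = 8.40×10²⁷ W.
S = L/(4πd²) = 723 W m⁻².
Energy balance: absorbed = emitted ⇒ πR²·S(1−A) = 4πR²·σT_eq⁴, so T_eq⁴ = S(1−A)/(4σ).
T_eq = [723 × 0.53 / (4 × 5.67×10⁻⁸)]^(1/4) = (1.69×10⁹)^(1/4) = 203 K.

T_eq ≈ 203 K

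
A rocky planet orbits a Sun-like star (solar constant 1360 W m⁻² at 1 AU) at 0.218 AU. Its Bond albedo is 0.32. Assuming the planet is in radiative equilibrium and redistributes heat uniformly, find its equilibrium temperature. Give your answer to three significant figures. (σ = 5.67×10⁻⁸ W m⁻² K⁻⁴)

T_eq ≈ 541 K

Flux at 0.218 AU: S = 1360/0.218² = 2.86×10⁴ W m⁻².
Energy balance: absorbed = emitted ⇒ πR²·S(1−A) = 4πR²·σT_eq⁴, so T_eq⁴ = S(1−A)/(4σ).
T_eq = [2.86×10⁴ × 0.68 / (4 × 5.67×10⁻⁸)]^(1/4) = (8.58×10¹⁰)^(1/4) = 541 K.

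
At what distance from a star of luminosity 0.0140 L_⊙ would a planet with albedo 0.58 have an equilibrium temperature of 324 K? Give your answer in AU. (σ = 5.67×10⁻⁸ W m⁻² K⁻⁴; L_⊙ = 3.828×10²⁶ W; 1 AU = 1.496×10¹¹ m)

L = 0.0140 × 3.828×10²⁶ = 5.36×10²⁴ W.
From T_eq⁴ = L(1−A)/(16πσd²): d = √[L(1−A)/(16πσT_eq⁴)].
d = √[5.36×10²⁴ × 0.42 / (16π × 5.67×10⁻⁸ × (324)⁴)] = 8.47×10⁹ m = 0.0566 AU.

d ≈ 0.0566 AU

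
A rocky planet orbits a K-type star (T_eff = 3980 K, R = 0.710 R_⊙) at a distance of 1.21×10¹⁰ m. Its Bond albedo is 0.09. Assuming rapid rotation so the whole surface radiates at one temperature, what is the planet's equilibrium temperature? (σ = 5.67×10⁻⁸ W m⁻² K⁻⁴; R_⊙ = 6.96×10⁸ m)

R_⋆ = 0.710 × 6.96×10⁸ = 4.94×10⁸ m.
L = 4πR_⋆²σT_⋆⁴ = 4π(4.94×10⁸)² × 5.67×10⁻⁸ × (3980)⁴ = 4.37×10²⁵ W.
S = L/(4πd²) = 2.37×10⁴ W m⁻².
Energy balance: absorbed = emitted ⇒ πR²·S(1−A) = 4πR²·σT_eq⁴, so T_eq⁴ = S(1−A)/(4σ).
T_eq = [2.37×10⁴ × 0.91 / (4 × 5.67×10⁻⁸)]^(1/4) = (9.52×10¹⁰)^(1/4) = 555 K.

T_eq ≈ 555 K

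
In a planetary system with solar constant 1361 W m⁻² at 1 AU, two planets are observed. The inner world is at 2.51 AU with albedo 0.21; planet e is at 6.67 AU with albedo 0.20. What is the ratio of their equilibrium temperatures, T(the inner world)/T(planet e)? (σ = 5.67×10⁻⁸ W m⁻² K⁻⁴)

T_eq = [S₀(1−A)/(4σd²)]^(1/4), so T ∝ (1−A)^(1/4) / √d.
T₁ = [1361×0.79/(4×5.67×10⁻⁸×2.51²)]^(1/4) = 165.62 K.
T₂ = [1361×0.80/(4×5.67×10⁻⁸×6.67²)]^(1/4) = 101.92 K.

T₁/T₂ ≈ 1.625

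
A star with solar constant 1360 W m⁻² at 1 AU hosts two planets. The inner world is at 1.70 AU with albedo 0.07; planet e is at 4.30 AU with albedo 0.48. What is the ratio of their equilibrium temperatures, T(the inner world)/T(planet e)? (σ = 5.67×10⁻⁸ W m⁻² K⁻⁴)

T_eq = [S₀(1−A)/(4σd²)]^(1/4), so T ∝ (1−A)^(1/4) / √d.
T₁ = [1360×0.93/(4×5.67×10⁻⁸×1.70²)]^(1/4) = 209.59 K.
T₂ = [1360×0.52/(4×5.67×10⁻⁸×4.30²)]^(1/4) = 113.96 K.

T₁/T₂ ≈ 1.839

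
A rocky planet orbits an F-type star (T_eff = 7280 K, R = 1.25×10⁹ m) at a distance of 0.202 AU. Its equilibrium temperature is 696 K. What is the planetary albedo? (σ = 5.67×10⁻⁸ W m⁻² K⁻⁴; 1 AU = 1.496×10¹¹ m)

d = 0.202 AU = 3.02×10¹⁰ m.
L = 4πR_⋆²σT_⋆⁴ = 4π(1.25×10⁹)² × 5.67×10⁻⁸ × (7280)⁴ = 3.13×10²⁷ W.
S = L/(4πd²) = 2.72×10⁵ W m⁻².
From T_eq⁴ = S(1−A)/(4σ): 1−A = 4σT_eq⁴/S.
1−A = 4 × 5.67×10⁻⁸ × (696)⁴ / 2.72×10⁵ = 0.195.

A ≈ 0.80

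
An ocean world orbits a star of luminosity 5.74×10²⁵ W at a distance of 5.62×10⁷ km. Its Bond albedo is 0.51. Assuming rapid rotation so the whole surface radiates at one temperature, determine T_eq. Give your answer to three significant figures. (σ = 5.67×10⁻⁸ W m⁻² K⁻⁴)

d = 5.62×10⁷ km = 5.62×10¹⁰ m.
Flux: S = L/(4πd²) = 5.74×10²⁵/(4π×(5.62×10¹⁰)²) = 1450 W m⁻².
Energy balance: absorbed = emitted ⇒ πR²·S(1−A) = 4πR²·σT_eq⁴, so T_eq⁴ = S(1−A)/(4σ).
T_eq = [1450 × 0.49 / (4 × 5.67×10⁻⁸)]^(1/4) = (3.12×10⁹)^(1/4) = 236 K.

T_eq ≈ 236 K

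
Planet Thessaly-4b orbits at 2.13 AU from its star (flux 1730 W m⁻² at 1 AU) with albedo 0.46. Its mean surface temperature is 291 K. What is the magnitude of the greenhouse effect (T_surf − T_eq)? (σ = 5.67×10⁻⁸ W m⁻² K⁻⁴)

ΔT ≈ 117.4 K

S = 1730/2.13² = 381.3 W m⁻².
T_eq = [S(1−A)/(4σ)]^(1/4) = [381.3×0.54/(4×5.67×10⁻⁸)]^(1/4) = 173.6 K.
ΔT = T_surf − T_eq = 291 − 173.6.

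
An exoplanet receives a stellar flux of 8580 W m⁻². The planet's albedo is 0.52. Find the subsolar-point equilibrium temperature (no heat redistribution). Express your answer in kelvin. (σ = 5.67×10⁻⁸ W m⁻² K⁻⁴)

T_ss ≈ 519 K

At the subsolar point the surface absorbs S(1−A) and emits σT⁴ per unit area — no factor of 4, since only the local patch is in balance.
T = [8580 × 0.48 / 5.67×10⁻⁸]^(1/4) = (7.26×10¹⁰)^(1/4) = 519 K.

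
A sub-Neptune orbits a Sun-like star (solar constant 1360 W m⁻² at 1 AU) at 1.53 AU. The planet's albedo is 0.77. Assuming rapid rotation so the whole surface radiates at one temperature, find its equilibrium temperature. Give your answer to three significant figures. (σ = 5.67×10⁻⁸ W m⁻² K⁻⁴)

T_eq ≈ 156 K

Flux at 1.53 AU: S = 1360/1.53² = 581 W m⁻².
Energy balance: absorbed = emitted ⇒ πR²·S(1−A) = 4πR²·σT_eq⁴, so T_eq⁴ = S(1−A)/(4σ).
T_eq = [581 × 0.23 / (4 × 5.67×10⁻⁸)]^(1/4) = (5.89×10⁸)^(1/4) = 156 K.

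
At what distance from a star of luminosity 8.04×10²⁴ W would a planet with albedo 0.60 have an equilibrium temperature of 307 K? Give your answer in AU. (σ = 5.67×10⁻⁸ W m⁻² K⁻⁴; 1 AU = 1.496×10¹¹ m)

From T_eq⁴ = L(1−A)/(16πσd²): d = √[L(1−A)/(16πσT_eq⁴)].
d = √[8.04×10²⁴ × 0.40 / (16π × 5.67×10⁻⁸ × (307)⁴)] = 1.13×10¹⁰ m = 0.0753 AU.

d ≈ 0.0753 AU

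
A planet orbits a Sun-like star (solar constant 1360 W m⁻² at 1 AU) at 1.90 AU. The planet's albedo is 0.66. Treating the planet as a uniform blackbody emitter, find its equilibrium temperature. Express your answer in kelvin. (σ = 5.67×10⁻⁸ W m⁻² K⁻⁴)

Flux at 1.90 AU: S = 1360/1.90² = 377 W m⁻².
Energy balance: absorbed = emitted ⇒ πR²·S(1−A) = 4πR²·σT_eq⁴, so T_eq⁴ = S(1−A)/(4σ).
T_eq = [377 × 0.34 / (4 × 5.67×10⁻⁸)]^(1/4) = (5.65×10⁸)^(1/4) = 154 K.

T_eq ≈ 154 K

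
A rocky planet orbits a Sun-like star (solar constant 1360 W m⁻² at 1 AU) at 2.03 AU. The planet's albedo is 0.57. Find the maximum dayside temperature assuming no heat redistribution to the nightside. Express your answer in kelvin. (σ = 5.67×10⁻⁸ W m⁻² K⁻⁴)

T_ss ≈ 224 K

Flux at 2.03 AU: S = 1360/2.03² = 330 W m⁻².
With no redistribution each surface element balances locally: S(1−A) = σT⁴.
T = [330 × 0.43 / 5.67×10⁻⁸]^(1/4) = (2.50×10⁹)^(1/4) = 224 K.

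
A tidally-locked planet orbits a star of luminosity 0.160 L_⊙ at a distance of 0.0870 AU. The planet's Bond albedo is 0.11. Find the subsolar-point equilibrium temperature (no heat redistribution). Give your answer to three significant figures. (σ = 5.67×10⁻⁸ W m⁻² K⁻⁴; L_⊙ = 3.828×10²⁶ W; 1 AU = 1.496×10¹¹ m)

d = 0.0870 AU = 1.30×10¹⁰ m.
L = 0.160 × 3.828×10²⁶ = 6.12×10²⁵ W.
Flux: S = L/(4πd²) = 6.12×10²⁵/(4π×(1.30×10¹⁰)²) = 2.88×10⁴ W m⁻².
At the subsolar point the surface absorbs S(1−A) and emits σT⁴ per unit area — no factor of 4, since only the local patch is in balance.
T = [2.88×10⁴ × 0.89 / 5.67×10⁻⁸]^(1/4) = (4.52×10¹¹)^(1/4) = 820 K.

T_ss ≈ 820 K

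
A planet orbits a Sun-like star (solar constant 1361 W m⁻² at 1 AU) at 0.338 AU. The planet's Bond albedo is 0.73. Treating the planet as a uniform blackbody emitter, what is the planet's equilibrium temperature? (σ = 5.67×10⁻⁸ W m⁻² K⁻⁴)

T_eq ≈ 345 K

Flux at 0.338 AU: S = 1361/0.338² = 1.19×10⁴ W m⁻².
Energy balance: absorbed = emitted ⇒ πR²·S(1−A) = 4πR²·σT_eq⁴, so T_eq⁴ = S(1−A)/(4σ).
T_eq = [1.19×10⁴ × 0.27 / (4 × 5.67×10⁻⁸)]^(1/4) = (1.42×10¹⁰)^(1/4) = 345 K.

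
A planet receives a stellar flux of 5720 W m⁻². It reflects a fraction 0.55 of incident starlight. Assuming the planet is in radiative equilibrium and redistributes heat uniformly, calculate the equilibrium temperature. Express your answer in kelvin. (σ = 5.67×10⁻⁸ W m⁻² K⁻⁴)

Energy balance: absorbed = emitted ⇒ πR²·S(1−A) = 4πR²·σT_eq⁴, so T_eq⁴ = S(1−A)/(4σ).
T_eq = [5720 × 0.45 / (4 × 5.67×10⁻⁸)]^(1/4) = (1.13×10¹⁰)^(1/4) = 326 K.

T_eq ≈ 326 K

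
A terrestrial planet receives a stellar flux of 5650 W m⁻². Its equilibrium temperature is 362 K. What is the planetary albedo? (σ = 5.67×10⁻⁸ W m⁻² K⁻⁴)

A ≈ 0.31

From T_eq⁴ = S(1−A)/(4σ): 1−A = 4σT_eq⁴/S.
1−A = 4 × 5.67×10⁻⁸ × (362)⁴ / 5650 = 0.689.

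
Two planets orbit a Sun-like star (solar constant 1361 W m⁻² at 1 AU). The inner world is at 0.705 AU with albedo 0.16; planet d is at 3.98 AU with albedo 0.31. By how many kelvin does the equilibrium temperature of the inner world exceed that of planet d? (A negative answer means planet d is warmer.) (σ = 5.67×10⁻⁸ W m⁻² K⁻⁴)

T_eq = [S₀(1−A)/(4σd²)]^(1/4), so T ∝ (1−A)^(1/4) / √d.
T₁ = [1361×0.84/(4×5.67×10⁻⁸×0.705²)]^(1/4) = 317.34 K.
T₂ = [1361×0.69/(4×5.67×10⁻⁸×3.98²)]^(1/4) = 127.15 K.

ΔT ≈ 190.2 K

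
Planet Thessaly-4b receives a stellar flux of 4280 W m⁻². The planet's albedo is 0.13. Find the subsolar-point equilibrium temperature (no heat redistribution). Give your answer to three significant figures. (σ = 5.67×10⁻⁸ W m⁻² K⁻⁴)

T_ss ≈ 506 K

At the subsolar point the surface absorbs S(1−A) and emits σT⁴ per unit area — no factor of 4, since only the local patch is in balance.
T = [4280 × 0.87 / 5.67×10⁻⁸]^(1/4) = (6.57×10¹⁰)^(1/4) = 506 K.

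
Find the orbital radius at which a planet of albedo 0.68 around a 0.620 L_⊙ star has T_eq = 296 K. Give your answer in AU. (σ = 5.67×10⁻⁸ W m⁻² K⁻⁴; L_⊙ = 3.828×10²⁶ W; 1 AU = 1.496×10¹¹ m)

d ≈ 0.394 AU

L = 0.620 × 3.828×10²⁶ = 2.37×10²⁶ W.
From T_eq⁴ = L(1−A)/(16πσd²): d = √[L(1−A)/(16πσT_eq⁴)].
d = √[2.37×10²⁶ × 0.32 / (16π × 5.67×10⁻⁸ × (296)⁴)] = 5.89×10¹⁰ m = 0.394 AU.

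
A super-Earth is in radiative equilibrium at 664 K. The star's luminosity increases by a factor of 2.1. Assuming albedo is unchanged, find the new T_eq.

T_eq ≈ 799 K

T_eq ∝ L^(1/4) · d^(−1/2).
T′ = 664 × 2.1^(1/4) = 799 K.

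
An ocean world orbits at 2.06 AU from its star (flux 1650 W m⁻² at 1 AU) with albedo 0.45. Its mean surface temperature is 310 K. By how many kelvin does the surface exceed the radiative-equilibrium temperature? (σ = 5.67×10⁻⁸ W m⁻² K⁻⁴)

S = 1650/2.06² = 388.8 W m⁻².
T_eq = [S(1−A)/(4σ)]^(1/4) = [388.8×0.55/(4×5.67×10⁻⁸)]^(1/4) = 175.2 K.
ΔT = T_surf − T_eq = 310 − 175.2.

ΔT ≈ 134.8 K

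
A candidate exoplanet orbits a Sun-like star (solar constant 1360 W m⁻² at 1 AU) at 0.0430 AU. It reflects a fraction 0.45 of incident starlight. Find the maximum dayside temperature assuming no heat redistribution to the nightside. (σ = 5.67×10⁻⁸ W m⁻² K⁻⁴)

T_ss ≈ 1630 K

Flux at 0.0430 AU: S = 1360/0.0430² = 7.36×10⁵ W m⁻².
With no redistribution each surface element balances locally: S(1−A) = σT⁴.
T = [7.36×10⁵ × 0.55 / 5.67×10⁻⁸]^(1/4) = (7.13×10¹²)^(1/4) = 1630 K.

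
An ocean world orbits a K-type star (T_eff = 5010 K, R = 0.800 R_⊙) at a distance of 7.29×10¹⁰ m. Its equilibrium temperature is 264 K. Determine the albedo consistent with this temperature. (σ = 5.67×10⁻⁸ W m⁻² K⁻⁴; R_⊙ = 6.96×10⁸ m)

R_⋆ = 0.800 × 6.96×10⁸ = 5.57×10⁸ m.
L = 4πR_⋆²σT_⋆⁴ = 4π(5.57×10⁸)² × 5.67×10⁻⁸ × (5010)⁴ = 1.39×10²⁶ W.
S = L/(4πd²) = 2080 W m⁻².
From T_eq⁴ = S(1−A)/(4σ): 1−A = 4σT_eq⁴/S.
1−A = 4 × 5.67×10⁻⁸ × (264)⁴ / 2080 = 0.529.

A ≈ 0.47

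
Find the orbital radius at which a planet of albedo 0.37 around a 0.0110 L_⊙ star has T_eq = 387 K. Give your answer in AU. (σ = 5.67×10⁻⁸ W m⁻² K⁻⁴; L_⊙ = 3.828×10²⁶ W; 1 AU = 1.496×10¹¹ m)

d ≈ 0.0431 AU

L = 0.0110 × 3.828×10²⁶ = 4.21×10²⁴ W.
From T_eq⁴ = L(1−A)/(16πσd²): d = √[L(1−A)/(16πσT_eq⁴)].
d = √[4.21×10²⁴ × 0.63 / (16π × 5.67×10⁻⁸ × (387)⁴)] = 6.44×10⁹ m = 0.0431 AU.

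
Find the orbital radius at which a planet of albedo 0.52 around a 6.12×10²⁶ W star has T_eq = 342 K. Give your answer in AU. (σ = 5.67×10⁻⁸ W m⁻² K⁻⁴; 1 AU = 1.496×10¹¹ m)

d ≈ 0.580 AU

From T_eq⁴ = L(1−A)/(16πσd²): d = √[L(1−A)/(16πσT_eq⁴)].
d = √[6.12×10²⁶ × 0.48 / (16π × 5.67×10⁻⁸ × (342)⁴)] = 8.68×10¹⁰ m = 0.580 AU.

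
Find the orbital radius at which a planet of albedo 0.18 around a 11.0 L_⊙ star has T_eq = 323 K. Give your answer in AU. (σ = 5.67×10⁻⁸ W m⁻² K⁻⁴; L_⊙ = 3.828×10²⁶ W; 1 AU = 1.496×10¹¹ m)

L = 11.0 × 3.828×10²⁶ = 4.21×10²⁷ W.
From T_eq⁴ = L(1−A)/(16πσd²): d = √[L(1−A)/(16πσT_eq⁴)].
d = √[4.21×10²⁷ × 0.82 / (16π × 5.67×10⁻⁸ × (323)⁴)] = 3.34×10¹¹ m = 2.23 AU.

d ≈ 2.23 AU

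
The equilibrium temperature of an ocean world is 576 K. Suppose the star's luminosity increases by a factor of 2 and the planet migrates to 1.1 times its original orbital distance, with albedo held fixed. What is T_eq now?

T_eq ≈ 653 K

T_eq ∝ L^(1/4) · d^(−1/2).
T′ = 576 × 2^(1/4) / 1.1^(1/2) = 653 K.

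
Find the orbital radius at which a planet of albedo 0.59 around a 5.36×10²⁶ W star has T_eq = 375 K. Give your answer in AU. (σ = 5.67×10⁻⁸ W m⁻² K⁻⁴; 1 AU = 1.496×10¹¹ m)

d ≈ 0.417 AU

From T_eq⁴ = L(1−A)/(16πσd²): d = √[L(1−A)/(16πσT_eq⁴)].
d = √[5.36×10²⁶ × 0.41 / (16π × 5.67×10⁻⁸ × (375)⁴)] = 6.24×10¹⁰ m = 0.417 AU.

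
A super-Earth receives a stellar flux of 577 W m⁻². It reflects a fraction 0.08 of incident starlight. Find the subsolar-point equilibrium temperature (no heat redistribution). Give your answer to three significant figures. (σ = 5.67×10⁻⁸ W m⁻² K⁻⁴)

T_ss ≈ 311 K

At the subsolar point the surface absorbs S(1−A) and emits σT⁴ per unit area — no factor of 4, since only the local patch is in balance.
T = [577 × 0.92 / 5.67×10⁻⁸]^(1/4) = (9.36×10⁹)^(1/4) = 311 K.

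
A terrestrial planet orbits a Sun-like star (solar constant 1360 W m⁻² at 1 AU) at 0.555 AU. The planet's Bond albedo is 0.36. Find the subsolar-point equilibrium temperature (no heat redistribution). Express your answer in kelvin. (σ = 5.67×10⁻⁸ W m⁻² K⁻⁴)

Flux at 0.555 AU: S = 1360/0.555² = 4420 W m⁻².
At the subsolar point the surface absorbs S(1−A) and emits σT⁴ per unit area — no factor of 4, since only the local patch is in balance.
T = [4420 × 0.64 / 5.67×10⁻⁸]^(1/4) = (4.98×10¹⁰)^(1/4) = 472 K.

T_ss ≈ 472 K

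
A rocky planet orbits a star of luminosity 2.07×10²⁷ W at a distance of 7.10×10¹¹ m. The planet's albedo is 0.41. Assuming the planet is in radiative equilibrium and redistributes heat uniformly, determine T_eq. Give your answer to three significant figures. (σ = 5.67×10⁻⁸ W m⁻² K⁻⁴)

T_eq ≈ 171 K

Flux: S = L/(4πd²) = 2.07×10²⁷/(4π×(7.10×10¹¹)²) = 327 W m⁻².
Energy balance: absorbed = emitted ⇒ πR²·S(1−A) = 4πR²·σT_eq⁴, so T_eq⁴ = S(1−A)/(4σ).
T_eq = [327 × 0.59 / (4 × 5.67×10⁻⁸)]^(1/4) = (8.50×10⁸)^(1/4) = 171 K.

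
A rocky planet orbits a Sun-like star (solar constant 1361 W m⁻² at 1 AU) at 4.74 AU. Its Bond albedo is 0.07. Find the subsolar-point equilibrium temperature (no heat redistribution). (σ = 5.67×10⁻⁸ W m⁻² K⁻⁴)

Flux at 4.74 AU: S = 1361/4.74² = 60.6 W m⁻².
At the subsolar point the surface absorbs S(1−A) and emits σT⁴ per unit area — no factor of 4, since only the local patch is in balance.
T = [60.6 × 0.93 / 5.67×10⁻⁸]^(1/4) = (9.94×10⁸)^(1/4) = 178 K.

T_ss ≈ 178 K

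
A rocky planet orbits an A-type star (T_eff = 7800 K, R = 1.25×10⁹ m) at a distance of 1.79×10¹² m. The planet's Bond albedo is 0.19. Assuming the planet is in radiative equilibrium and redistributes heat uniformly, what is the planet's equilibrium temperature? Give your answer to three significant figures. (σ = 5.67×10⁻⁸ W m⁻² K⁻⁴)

T_eq ≈ 138 K

L = 4πR_⋆²σT_⋆⁴ = 4π(1.25×10⁹)² × 5.67×10⁻⁸ × (7800)⁴ = 4.12×10²⁷ W.
S = L/(4πd²) = 102 W m⁻².
Energy balance: absorbed = emitted ⇒ πR²·S(1−A) = 4πR²·σT_eq⁴, so T_eq⁴ = S(1−A)/(4σ).
T_eq = [102 × 0.81 / (4 × 5.67×10⁻⁸)]^(1/4) = (3.66×10⁸)^(1/4) = 138 K.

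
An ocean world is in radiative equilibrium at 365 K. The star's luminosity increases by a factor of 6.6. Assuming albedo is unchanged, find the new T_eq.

T_eq ≈ 585 K

T_eq ∝ L^(1/4) · d^(−1/2).
T′ = 365 × 6.6^(1/4) = 585 K.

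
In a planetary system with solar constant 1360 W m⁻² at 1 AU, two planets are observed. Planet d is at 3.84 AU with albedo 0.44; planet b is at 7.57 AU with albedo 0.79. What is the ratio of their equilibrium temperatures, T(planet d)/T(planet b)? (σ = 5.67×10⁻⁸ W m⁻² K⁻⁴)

T_eq = [S₀(1−A)/(4σd²)]^(1/4), so T ∝ (1−A)^(1/4) / √d.
T₁ = [1360×0.56/(4×5.67×10⁻⁸×3.84²)]^(1/4) = 122.84 K.
T₂ = [1360×0.21/(4×5.67×10⁻⁸×7.57²)]^(1/4) = 68.47 K.

T₁/T₂ ≈ 1.794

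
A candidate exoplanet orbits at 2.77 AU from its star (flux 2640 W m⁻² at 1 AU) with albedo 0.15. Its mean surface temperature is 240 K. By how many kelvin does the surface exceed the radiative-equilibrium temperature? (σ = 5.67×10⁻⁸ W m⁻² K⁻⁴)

ΔT ≈ 50.5 K

S = 2640/2.77² = 344.1 W m⁻².
T_eq = [S(1−A)/(4σ)]^(1/4) = [344.1×0.85/(4×5.67×10⁻⁸)]^(1/4) = 189.5 K.
ΔT = T_surf − T_eq = 240 − 189.5.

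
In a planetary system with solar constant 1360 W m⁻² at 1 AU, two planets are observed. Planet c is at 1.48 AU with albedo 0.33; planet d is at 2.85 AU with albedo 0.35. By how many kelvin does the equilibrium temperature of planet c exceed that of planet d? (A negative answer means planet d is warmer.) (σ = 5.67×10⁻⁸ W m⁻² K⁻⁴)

ΔT ≈ 58.9 K

T_eq = [S₀(1−A)/(4σd²)]^(1/4), so T ∝ (1−A)^(1/4) / √d.
T₁ = [1360×0.67/(4×5.67×10⁻⁸×1.48²)]^(1/4) = 206.95 K.
T₂ = [1360×0.65/(4×5.67×10⁻⁸×2.85²)]^(1/4) = 148.01 K.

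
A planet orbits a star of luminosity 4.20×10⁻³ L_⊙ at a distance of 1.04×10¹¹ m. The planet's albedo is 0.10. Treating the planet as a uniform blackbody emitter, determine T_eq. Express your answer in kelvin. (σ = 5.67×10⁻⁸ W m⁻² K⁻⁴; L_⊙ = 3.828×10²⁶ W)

L = 4.20×10⁻³ × 3.828×10²⁶ = 1.61×10²⁴ W.
Flux: S = L/(4πd²) = 1.61×10²⁴/(4π×(1.04×10¹¹)²) = 11.8 W m⁻².
Energy balance: absorbed = emitted ⇒ πR²·S(1−A) = 4πR²·σT_eq⁴, so T_eq⁴ = S(1−A)/(4σ).
T_eq = [11.8 × 0.90 / (4 × 5.67×10⁻⁸)]^(1/4) = (4.69×10⁷)^(1/4) = 82.8 K.

T_eq ≈ 82.8 K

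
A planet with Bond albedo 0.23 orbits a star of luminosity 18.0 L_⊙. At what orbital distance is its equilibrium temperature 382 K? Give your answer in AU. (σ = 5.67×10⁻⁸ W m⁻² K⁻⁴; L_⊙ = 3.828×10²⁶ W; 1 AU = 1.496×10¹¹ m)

d ≈ 1.98 AU

L = 18.0 × 3.828×10²⁶ = 6.89×10²⁷ W.
From T_eq⁴ = L(1−A)/(16πσd²): d = √[L(1−A)/(16πσT_eq⁴)].
d = √[6.89×10²⁷ × 0.77 / (16π × 5.67×10⁻⁸ × (382)⁴)] = 2.96×10¹¹ m = 1.98 AU.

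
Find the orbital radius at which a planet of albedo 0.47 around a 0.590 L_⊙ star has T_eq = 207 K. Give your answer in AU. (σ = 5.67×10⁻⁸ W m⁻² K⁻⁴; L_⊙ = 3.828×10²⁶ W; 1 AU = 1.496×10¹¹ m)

L = 0.590 × 3.828×10²⁶ = 2.26×10²⁶ W.
From T_eq⁴ = L(1−A)/(16πσd²): d = √[L(1−A)/(16πσT_eq⁴)].
d = √[2.26×10²⁶ × 0.53 / (16π × 5.67×10⁻⁸ × (207)⁴)] = 1.51×10¹¹ m = 1.01 AU.

d ≈ 1.01 AU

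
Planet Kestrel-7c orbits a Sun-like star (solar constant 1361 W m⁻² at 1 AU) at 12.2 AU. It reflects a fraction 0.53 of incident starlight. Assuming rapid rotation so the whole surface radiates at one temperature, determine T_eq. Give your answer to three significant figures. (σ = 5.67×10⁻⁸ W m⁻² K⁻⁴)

Flux at 12.2 AU: S = 1361/12.2² = 9.14 W m⁻².
Energy balance: absorbed = emitted ⇒ πR²·S(1−A) = 4πR²·σT_eq⁴, so T_eq⁴ = S(1−A)/(4σ).
T_eq = [9.14 × 0.47 / (4 × 5.67×10⁻⁸)]^(1/4) = (1.89×10⁷)^(1/4) = 66.0 K.

T_eq ≈ 66.0 K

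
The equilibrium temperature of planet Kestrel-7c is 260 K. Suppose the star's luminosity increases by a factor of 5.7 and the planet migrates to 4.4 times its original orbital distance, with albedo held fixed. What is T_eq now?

T_eq ≈ 192 K

T_eq ∝ L^(1/4) · d^(−1/2).
T′ = 260 × 5.7^(1/4) / 4.4^(1/2) = 192 K.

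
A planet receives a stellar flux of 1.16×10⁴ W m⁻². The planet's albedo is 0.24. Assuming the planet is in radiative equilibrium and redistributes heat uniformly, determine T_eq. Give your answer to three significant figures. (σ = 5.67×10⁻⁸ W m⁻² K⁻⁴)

Energy balance: absorbed = emitted ⇒ πR²·S(1−A) = 4πR²·σT_eq⁴, so T_eq⁴ = S(1−A)/(4σ).
T_eq = [1.16×10⁴ × 0.76 / (4 × 5.67×10⁻⁸)]^(1/4) = (3.89×10¹⁰)^(1/4) = 444 K.

T_eq ≈ 444 K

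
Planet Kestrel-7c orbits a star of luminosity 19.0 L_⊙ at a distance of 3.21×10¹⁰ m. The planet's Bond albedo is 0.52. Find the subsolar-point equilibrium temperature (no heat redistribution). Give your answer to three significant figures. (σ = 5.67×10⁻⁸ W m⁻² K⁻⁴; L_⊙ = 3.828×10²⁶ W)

T_ss ≈ 1480 K

L = 19.0 × 3.828×10²⁶ = 7.27×10²⁷ W.
Flux: S = L/(4πd²) = 7.27×10²⁷/(4π×(3.21×10¹⁰)²) = 5.62×10⁵ W m⁻².
At the subsolar point the surface absorbs S(1−A) and emits σT⁴ per unit area — no factor of 4, since only the local patch is in balance.
T = [5.62×10⁵ × 0.48 / 5.67×10⁻⁸]^(1/4) = (4.76×10¹²)^(1/4) = 1480 K.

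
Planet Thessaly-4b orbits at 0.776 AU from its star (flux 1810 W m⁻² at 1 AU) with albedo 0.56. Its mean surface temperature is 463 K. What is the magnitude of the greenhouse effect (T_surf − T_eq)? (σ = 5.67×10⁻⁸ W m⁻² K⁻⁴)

ΔT ≈ 186.7 K

S = 1810/0.776² = 3006 W m⁻².
T_eq = [S(1−A)/(4σ)]^(1/4) = [3006×0.44/(4×5.67×10⁻⁸)]^(1/4) = 276.3 K.
ΔT = T_surf − T_eq = 463 − 276.3.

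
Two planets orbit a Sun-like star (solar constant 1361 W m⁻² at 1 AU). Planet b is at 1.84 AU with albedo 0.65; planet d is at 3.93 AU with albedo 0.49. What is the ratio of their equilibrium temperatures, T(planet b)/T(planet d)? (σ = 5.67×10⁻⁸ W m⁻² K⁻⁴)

T₁/T₂ ≈ 1.330

T_eq = [S₀(1−A)/(4σd²)]^(1/4), so T ∝ (1−A)^(1/4) / √d.
T₁ = [1361×0.35/(4×5.67×10⁻⁸×1.84²)]^(1/4) = 157.82 K.
T₂ = [1361×0.51/(4×5.67×10⁻⁸×3.93²)]^(1/4) = 118.65 K.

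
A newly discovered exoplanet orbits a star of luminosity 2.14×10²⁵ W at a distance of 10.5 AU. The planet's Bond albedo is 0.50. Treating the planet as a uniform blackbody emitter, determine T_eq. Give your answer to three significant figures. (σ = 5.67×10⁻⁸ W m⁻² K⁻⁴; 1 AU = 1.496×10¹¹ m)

T_eq ≈ 35.1 K

d = 10.5 AU = 1.57×10¹² m.
Flux: S = L/(4πd²) = 2.14×10²⁵/(4π×(1.57×10¹²)²) = 0.690 W m⁻².
Energy balance: absorbed = emitted ⇒ πR²·S(1−A) = 4πR²·σT_eq⁴, so T_eq⁴ = S(1−A)/(4σ).
T_eq = [0.690 × 0.50 / (4 × 5.67×10⁻⁸)]^(1/4) = (1.52×10⁶)^(1/4) = 35.1 K.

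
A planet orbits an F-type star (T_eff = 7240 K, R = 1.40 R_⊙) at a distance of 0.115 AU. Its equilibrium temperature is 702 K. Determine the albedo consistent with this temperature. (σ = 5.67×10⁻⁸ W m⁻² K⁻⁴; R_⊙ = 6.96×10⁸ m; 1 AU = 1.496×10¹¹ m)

R_⋆ = 1.40 × 6.96×10⁸ = 9.74×10⁸ m.
d = 0.115 AU = 1.72×10¹⁰ m.
L = 4πR_⋆²σT_⋆⁴ = 4π(9.74×10⁸)² × 5.67×10⁻⁸ × (7240)⁴ = 1.86×10²⁷ W.
S = L/(4πd²) = 5.00×10⁵ W m⁻².
From T_eq⁴ = S(1−A)/(4σ): 1−A = 4σT_eq⁴/S.
1−A = 4 × 5.67×10⁻⁸ × (702)⁴ / 5.00×10⁵ = 0.110.

A ≈ 0.89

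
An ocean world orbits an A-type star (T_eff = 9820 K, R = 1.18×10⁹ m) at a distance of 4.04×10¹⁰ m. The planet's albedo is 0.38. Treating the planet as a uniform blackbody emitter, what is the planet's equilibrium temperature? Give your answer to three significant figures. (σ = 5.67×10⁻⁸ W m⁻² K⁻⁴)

L = 4πR_⋆²σT_⋆⁴ = 4π(1.18×10⁹)² × 5.67×10⁻⁸ × (9820)⁴ = 9.23×10²⁷ W.
S = L/(4πd²) = 4.50×10⁵ W m⁻².
Energy balance: absorbed = emitted ⇒ πR²·S(1−A) = 4πR²·σT_eq⁴, so T_eq⁴ = S(1−A)/(4σ).
T_eq = [4.50×10⁵ × 0.62 / (4 × 5.67×10⁻⁸)]^(1/4) = (1.23×10¹²)^(1/4) = 1050 K.

T_eq ≈ 1050 K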